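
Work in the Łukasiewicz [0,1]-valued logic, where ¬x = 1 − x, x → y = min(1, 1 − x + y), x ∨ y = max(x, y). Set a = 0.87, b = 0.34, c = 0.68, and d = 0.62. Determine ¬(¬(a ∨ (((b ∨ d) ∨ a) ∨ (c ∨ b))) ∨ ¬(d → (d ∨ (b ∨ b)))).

b ∨ d = max(0.34, 0.62) = 0.62
(b ∨ d) ∨ a = max(0.62, 0.87) = 0.87
c ∨ b = max(0.68, 0.34) = 0.68
((b ∨ d) ∨ a) ∨ (c ∨ b) = max(0.87, 0.68) = 0.87
a ∨ (((b ∨ d) ∨ a) ∨ (c ∨ b)) = max(0.87, 0.87) = 0.87
¬(a ∨ (((b ∨ d) ∨ a) ∨ (c ∨ b))) = 1 − 0.87 = 0.13
b ∨ b = max(0.34, 0.34) = 0.34
d ∨ (b ∨ b) = max(0.62, 0.34) = 0.62
d → (d ∨ (b ∨ b)) = min(1, 1 − 0.62 + 0.62) = min(1, 1.00) = 1.00
¬(d → (d ∨ (b ∨ b))) = 1 − 1.00 = 0.00
¬(a ∨ (((b ∨ d) ∨ a) ∨ (c ∨ b))) ∨ ¬(d → (d ∨ (b ∨ b))) = max(0.13, 0.00) = 0.13
¬(¬(a ∨ (((b ∨ d) ∨ a) ∨ (c ∨ b))) ∨ ¬(d → (d ∨ (b ∨ b)))) = 1 − 0.13 = 0.87

0.87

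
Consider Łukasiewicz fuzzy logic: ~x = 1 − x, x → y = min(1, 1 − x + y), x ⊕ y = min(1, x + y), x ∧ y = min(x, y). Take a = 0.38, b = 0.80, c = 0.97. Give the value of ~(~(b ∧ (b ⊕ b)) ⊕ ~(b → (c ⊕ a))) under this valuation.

b ⊕ b = min(1, 0.80 + 0.80) = min(1, 1.60) = 1.00
b ∧ (b ⊕ b) = min(0.80, 1.00) = 0.80
~(b ∧ (b ⊕ b)) = 1 − 0.80 = 0.20
c ⊕ a = min(1, 0.97 + 0.38) = min(1, 1.35) = 1.00
b → (c ⊕ a) = min(1, 1 − 0.80 + 1.00) = min(1, 1.20) = 1.00
~(b → (c ⊕ a)) = 1 − 1.00 = 0.00
~(b ∧ (b ⊕ b)) ⊕ ~(b → (c ⊕ a)) = min(1, 0.20 + 0.00) = min(1, 0.20) = 0.20
~(~(b ∧ (b ⊕ b)) ⊕ ~(b → (c ⊕ a))) = 1 − 0.20 = 0.80

0.80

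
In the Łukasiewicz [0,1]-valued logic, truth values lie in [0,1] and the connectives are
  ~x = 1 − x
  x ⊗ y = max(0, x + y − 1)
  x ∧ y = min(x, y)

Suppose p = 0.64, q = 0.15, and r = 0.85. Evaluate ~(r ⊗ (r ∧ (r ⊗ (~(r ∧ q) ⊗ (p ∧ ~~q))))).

1.00

r ∧ q = min(0.85, 0.15) = 0.15
~(r ∧ q) = 1 − 0.15 = 0.85
~q = 1 − 0.15 = 0.85
~~q = 1 − 0.85 = 0.15
p ∧ ~~q = min(0.64, 0.15) = 0.15
~(r ∧ q) ⊗ (p ∧ ~~q) = max(0, 0.85 + 0.15 − 1) = max(0, 0.00) = 0.00
r ⊗ (~(r ∧ q) ⊗ (p ∧ ~~q)) = max(0, 0.85 + 0.00 − 1) = max(0, -0.15) = 0.00
r ∧ (r ⊗ (~(r ∧ q) ⊗ (p ∧ ~~q))) = min(0.85, 0.00) = 0.00
r ⊗ (r ∧ (r ⊗ (~(r ∧ q) ⊗ (p ∧ ~~q)))) = max(0, 0.85 + 0.00 − 1) = max(0, -0.15) = 0.00
~(r ⊗ (r ∧ (r ⊗ (~(r ∧ q) ⊗ (p ∧ ~~q))))) = 1 − 0.00 = 1.00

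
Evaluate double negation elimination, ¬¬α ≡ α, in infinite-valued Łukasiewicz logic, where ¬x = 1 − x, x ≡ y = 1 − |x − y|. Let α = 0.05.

1.00

¬α = 1 − 0.05 = 0.95
¬¬α = 1 − 0.95 = 0.05
¬¬α ≡ α = 1 − |0.05 − 0.05| = 1 − 0.00 = 1.00
(As expected: always 1 in Ł∞ since negation is involutive.)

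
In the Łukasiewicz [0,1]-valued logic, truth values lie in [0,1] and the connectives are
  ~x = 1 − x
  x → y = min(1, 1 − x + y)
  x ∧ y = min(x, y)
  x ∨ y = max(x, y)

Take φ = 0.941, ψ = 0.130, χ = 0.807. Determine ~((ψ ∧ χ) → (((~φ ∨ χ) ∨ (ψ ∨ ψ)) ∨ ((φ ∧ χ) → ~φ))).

0.000

ψ ∧ χ = min(0.130, 0.807) = 0.130
~φ = 1 − 0.941 = 0.059
~φ ∨ χ = max(0.059, 0.807) = 0.807
ψ ∨ ψ = max(0.130, 0.130) = 0.130
(~φ ∨ χ) ∨ (ψ ∨ ψ) = max(0.807, 0.130) = 0.807
φ ∧ χ = min(0.941, 0.807) = 0.807
(φ ∧ χ) → ~φ = min(1, 1 − 0.807 + 0.059) = min(1, 0.252) = 0.252
((~φ ∨ χ) ∨ (ψ ∨ ψ)) ∨ ((φ ∧ χ) → ~φ) = max(0.807, 0.252) = 0.807
(ψ ∧ χ) → (((~φ ∨ χ) ∨ (ψ ∨ ψ)) ∨ ((φ ∧ χ) → ~φ)) = min(1, 1 − 0.130 + 0.807) = min(1, 1.677) = 1.000
~((ψ ∧ χ) → (((~φ ∨ χ) ∨ (ψ ∨ ψ)) ∨ ((φ ∧ χ) → ~φ))) = 1 − 1.000 = 0.000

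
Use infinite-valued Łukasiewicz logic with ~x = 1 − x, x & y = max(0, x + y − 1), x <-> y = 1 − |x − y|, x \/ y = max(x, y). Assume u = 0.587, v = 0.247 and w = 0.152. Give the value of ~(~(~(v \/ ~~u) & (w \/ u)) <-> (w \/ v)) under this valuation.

0.753

~u = 1 − 0.587 = 0.413
~~u = 1 − 0.413 = 0.587
v \/ ~~u = max(0.247, 0.587) = 0.587
~(v \/ ~~u) = 1 − 0.587 = 0.413
w \/ u = max(0.152, 0.587) = 0.587
~(v \/ ~~u) & (w \/ u) = max(0, 0.413 + 0.587 − 1) = max(0, 0.000) = 0.000
~(~(v \/ ~~u) & (w \/ u)) = 1 − 0.000 = 1.000
w \/ v = max(0.152, 0.247) = 0.247
~(~(v \/ ~~u) & (w \/ u)) <-> (w \/ v) = 1 − |1.000 − 0.247| = 1 − 0.753 = 0.247
~(~(~(v \/ ~~u) & (w \/ u)) <-> (w \/ v)) = 1 − 0.247 = 0.753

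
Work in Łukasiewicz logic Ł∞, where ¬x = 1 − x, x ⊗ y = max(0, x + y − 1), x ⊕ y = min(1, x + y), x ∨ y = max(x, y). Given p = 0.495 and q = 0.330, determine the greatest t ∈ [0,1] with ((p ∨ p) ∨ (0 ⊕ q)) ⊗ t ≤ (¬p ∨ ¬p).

p ∨ p = max(0.495, 0.495) = 0.495
0 ⊕ q = min(1, 0.000 + 0.330) = min(1, 0.330) = 0.330
(p ∨ p) ∨ (0 ⊕ q) = max(0.495, 0.330) = 0.495
So the left factor is (p ∨ p) ∨ (0 ⊕ q) = 0.495.
¬p = 1 − 0.495 = 0.505
¬p ∨ ¬p = max(0.505, 0.505) = 0.505
So the right-hand bound is ¬p ∨ ¬p = 0.505.
The residuum of the Łukasiewicz t-norm gives the supremum: min(1, 1 − 0.495 + 0.505).
1 − 0.495 + 0.505 = 1.010, so t = min(1, 1.010) = 1.000.
Check: 0.495 ⊗ 1.000 = max(0, 0.495) = 0.495 ≤ 0.505.

1.000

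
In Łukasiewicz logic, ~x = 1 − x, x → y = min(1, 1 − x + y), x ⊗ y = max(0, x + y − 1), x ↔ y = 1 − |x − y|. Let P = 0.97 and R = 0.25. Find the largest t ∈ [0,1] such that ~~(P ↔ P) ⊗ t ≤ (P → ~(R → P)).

P ↔ P = 1 − |0.97 − 0.97| = 1 − 0.00 = 1.00
~(P ↔ P) = 1 − 1.00 = 0.00
~~(P ↔ P) = 1 − 0.00 = 1.00
So the left factor is ~~(P ↔ P) = 1.00.
R → P = min(1, 1 − 0.25 + 0.97) = min(1, 1.72) = 1.00
~(R → P) = 1 − 1.00 = 0.00
P → ~(R → P) = min(1, 1 − 0.97 + 0.00) = min(1, 0.03) = 0.03
So the right-hand bound is P → ~(R → P) = 0.03.
The residuum of the Łukasiewicz t-norm gives the supremum: min(1, 1 − 1.00 + 0.03).
1 − 1.00 + 0.03 = 0.03, so t = min(1, 0.03) = 0.03.
Check: 1.00 ⊗ 0.03 = max(0, 0.03) = 0.03 ≤ 0.03.

0.03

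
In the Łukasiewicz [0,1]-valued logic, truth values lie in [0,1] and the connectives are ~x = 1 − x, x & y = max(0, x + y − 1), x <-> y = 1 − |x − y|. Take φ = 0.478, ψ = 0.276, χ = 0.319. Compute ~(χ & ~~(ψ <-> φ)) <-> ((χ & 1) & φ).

0.117

ψ <-> φ = 1 − |0.276 − 0.478| = 1 − 0.202 = 0.798
~(ψ <-> φ) = 1 − 0.798 = 0.202
~~(ψ <-> φ) = 1 − 0.202 = 0.798
χ & ~~(ψ <-> φ) = max(0, 0.319 + 0.798 − 1) = max(0, 0.117) = 0.117
~(χ & ~~(ψ <-> φ)) = 1 − 0.117 = 0.883
χ & 1 = max(0, 0.319 + 1.000 − 1) = max(0, 0.319) = 0.319
(χ & 1) & φ = max(0, 0.319 + 0.478 − 1) = max(0, -0.203) = 0.000
~(χ & ~~(ψ <-> φ)) <-> ((χ & 1) & φ) = 1 − |0.883 − 0.000| = 1 − 0.883 = 0.117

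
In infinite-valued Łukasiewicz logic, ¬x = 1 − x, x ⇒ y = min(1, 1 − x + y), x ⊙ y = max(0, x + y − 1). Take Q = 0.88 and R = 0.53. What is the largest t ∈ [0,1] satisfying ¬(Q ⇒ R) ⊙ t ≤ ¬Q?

0.77

Q ⇒ R = min(1, 1 − 0.88 + 0.53) = min(1, 0.65) = 0.65
¬(Q ⇒ R) = 1 − 0.65 = 0.35
So the left factor is ¬(Q ⇒ R) = 0.35.
¬Q = 1 − 0.88 = 0.12
So the right-hand bound is ¬Q = 0.12.
The residuum of the Łukasiewicz t-norm gives the supremum: min(1, 1 − 0.35 + 0.12).
1 − 0.35 + 0.12 = 0.77, so t = min(1, 0.77) = 0.77.
Check: 0.35 ⊙ 0.77 = max(0, 0.12) = 0.12 ≤ 0.12.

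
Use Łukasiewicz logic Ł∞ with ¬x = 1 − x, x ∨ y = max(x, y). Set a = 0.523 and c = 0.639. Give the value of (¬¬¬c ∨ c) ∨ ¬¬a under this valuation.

¬c = 1 − 0.639 = 0.361
¬¬c = 1 − 0.361 = 0.639
¬¬¬c = 1 − 0.639 = 0.361
¬¬¬c ∨ c = max(0.361, 0.639) = 0.639
¬a = 1 − 0.523 = 0.477
¬¬a = 1 − 0.477 = 0.523
(¬¬¬c ∨ c) ∨ ¬¬a = max(0.639, 0.523) = 0.639

0.639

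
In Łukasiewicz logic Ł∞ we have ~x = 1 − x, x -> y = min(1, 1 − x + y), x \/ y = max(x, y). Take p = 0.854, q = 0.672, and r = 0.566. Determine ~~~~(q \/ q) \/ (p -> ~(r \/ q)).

q \/ q = max(0.672, 0.672) = 0.672
~(q \/ q) = 1 − 0.672 = 0.328
~~(q \/ q) = 1 − 0.328 = 0.672
~~~(q \/ q) = 1 − 0.672 = 0.328
~~~~(q \/ q) = 1 − 0.328 = 0.672
r \/ q = max(0.566, 0.672) = 0.672
~(r \/ q) = 1 − 0.672 = 0.328
p -> ~(r \/ q) = min(1, 1 − 0.854 + 0.328) = min(1, 0.474) = 0.474
~~~~(q \/ q) \/ (p -> ~(r \/ q)) = max(0.672, 0.474) = 0.672

0.672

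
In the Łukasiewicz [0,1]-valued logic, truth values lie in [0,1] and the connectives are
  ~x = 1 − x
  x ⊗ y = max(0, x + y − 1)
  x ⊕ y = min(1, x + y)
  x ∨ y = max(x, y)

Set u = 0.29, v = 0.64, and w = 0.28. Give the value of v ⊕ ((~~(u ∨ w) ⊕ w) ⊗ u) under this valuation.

u ∨ w = max(0.29, 0.28) = 0.29
~(u ∨ w) = 1 − 0.29 = 0.71
~~(u ∨ w) = 1 − 0.71 = 0.29
~~(u ∨ w) ⊕ w = min(1, 0.29 + 0.28) = min(1, 0.57) = 0.57
(~~(u ∨ w) ⊕ w) ⊗ u = max(0, 0.57 + 0.29 − 1) = max(0, -0.14) = 0.00
v ⊕ ((~~(u ∨ w) ⊕ w) ⊗ u) = min(1, 0.64 + 0.00) = min(1, 0.64) = 0.64

0.64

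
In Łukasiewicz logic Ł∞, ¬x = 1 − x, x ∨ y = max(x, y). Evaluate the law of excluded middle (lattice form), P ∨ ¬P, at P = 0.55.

0.55

¬P = 1 − 0.55 = 0.45
P ∨ ¬P = max(0.55, 0.45) = 0.55
(The value 0.55 < 1 shows this instance is not satisfied; not a Ł∞-tautology — its value is max(a, 1−a).)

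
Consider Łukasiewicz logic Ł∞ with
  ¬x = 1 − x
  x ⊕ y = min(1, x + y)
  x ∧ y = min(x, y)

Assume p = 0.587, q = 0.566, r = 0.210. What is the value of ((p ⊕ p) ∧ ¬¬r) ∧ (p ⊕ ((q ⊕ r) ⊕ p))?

0.210

p ⊕ p = min(1, 0.587 + 0.587) = min(1, 1.174) = 1.000
¬r = 1 − 0.210 = 0.790
¬¬r = 1 − 0.790 = 0.210
(p ⊕ p) ∧ ¬¬r = min(1.000, 0.210) = 0.210
q ⊕ r = min(1, 0.566 + 0.210) = min(1, 0.776) = 0.776
(q ⊕ r) ⊕ p = min(1, 0.776 + 0.587) = min(1, 1.363) = 1.000
p ⊕ ((q ⊕ r) ⊕ p) = min(1, 0.587 + 1.000) = min(1, 1.587) = 1.000
((p ⊕ p) ∧ ¬¬r) ∧ (p ⊕ ((q ⊕ r) ⊕ p)) = min(0.210, 1.000) = 0.210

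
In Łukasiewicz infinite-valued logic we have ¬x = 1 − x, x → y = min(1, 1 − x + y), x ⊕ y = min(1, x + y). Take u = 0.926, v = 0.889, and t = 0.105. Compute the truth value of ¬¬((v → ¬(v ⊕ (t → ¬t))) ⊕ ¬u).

0.185

¬t = 1 − 0.105 = 0.895
t → ¬t = min(1, 1 − 0.105 + 0.895) = min(1, 1.790) = 1.000
v ⊕ (t → ¬t) = min(1, 0.889 + 1.000) = min(1, 1.889) = 1.000
¬(v ⊕ (t → ¬t)) = 1 − 1.000 = 0.000
v → ¬(v ⊕ (t → ¬t)) = min(1, 1 − 0.889 + 0.000) = min(1, 0.111) = 0.111
¬u = 1 − 0.926 = 0.074
(v → ¬(v ⊕ (t → ¬t))) ⊕ ¬u = min(1, 0.111 + 0.074) = min(1, 0.185) = 0.185
¬((v → ¬(v ⊕ (t → ¬t))) ⊕ ¬u) = 1 − 0.185 = 0.815
¬¬((v → ¬(v ⊕ (t → ¬t))) ⊕ ¬u) = 1 − 0.815 = 0.185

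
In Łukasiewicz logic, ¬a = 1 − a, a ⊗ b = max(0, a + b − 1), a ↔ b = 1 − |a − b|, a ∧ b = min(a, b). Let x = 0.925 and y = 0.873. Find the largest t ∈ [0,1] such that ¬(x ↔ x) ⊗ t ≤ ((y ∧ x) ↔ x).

x ↔ x = 1 − |0.925 − 0.925| = 1 − 0.000 = 1.000
¬(x ↔ x) = 1 − 1.000 = 0.000
So the left factor is ¬(x ↔ x) = 0.000.
y ∧ x = min(0.873, 0.925) = 0.873
(y ∧ x) ↔ x = 1 − |0.873 − 0.925| = 1 − 0.052 = 0.948
So the right-hand bound is (y ∧ x) ↔ x = 0.948.
The residuum of the Łukasiewicz t-norm gives the supremum: min(1, 1 − 0.000 + 0.948).
1 − 0.000 + 0.948 = 1.948, so t = min(1, 1.948) = 1.000.
Check: 0.000 ⊗ 1.000 = max(0, 0.000) = 0.000 ≤ 0.948.

1.000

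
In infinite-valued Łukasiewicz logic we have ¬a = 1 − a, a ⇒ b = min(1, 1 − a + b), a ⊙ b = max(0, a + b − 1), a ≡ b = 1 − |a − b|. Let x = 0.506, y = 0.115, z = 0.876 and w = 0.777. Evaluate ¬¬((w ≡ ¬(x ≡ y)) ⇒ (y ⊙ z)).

x ≡ y = 1 − |0.506 − 0.115| = 1 − 0.391 = 0.609
¬(x ≡ y) = 1 − 0.609 = 0.391
w ≡ ¬(x ≡ y) = 1 − |0.777 − 0.391| = 1 − 0.386 = 0.614
y ⊙ z = max(0, 0.115 + 0.876 − 1) = max(0, -0.009) = 0.000
(w ≡ ¬(x ≡ y)) ⇒ (y ⊙ z) = min(1, 1 − 0.614 + 0.000) = min(1, 0.386) = 0.386
¬((w ≡ ¬(x ≡ y)) ⇒ (y ⊙ z)) = 1 − 0.386 = 0.614
¬¬((w ≡ ¬(x ≡ y)) ⇒ (y ⊙ z)) = 1 − 0.614 = 0.386

0.386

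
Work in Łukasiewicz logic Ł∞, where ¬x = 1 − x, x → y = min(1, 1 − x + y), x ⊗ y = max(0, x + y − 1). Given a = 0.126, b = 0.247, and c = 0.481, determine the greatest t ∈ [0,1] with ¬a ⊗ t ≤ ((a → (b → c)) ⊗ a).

¬a = 1 − 0.126 = 0.874
So the left factor is ¬a = 0.874.
b → c = min(1, 1 − 0.247 + 0.481) = min(1, 1.234) = 1.000
a → (b → c) = min(1, 1 − 0.126 + 1.000) = min(1, 1.874) = 1.000
(a → (b → c)) ⊗ a = max(0, 1.000 + 0.126 − 1) = max(0, 0.126) = 0.126
So the right-hand bound is (a → (b → c)) ⊗ a = 0.126.
The residuum of the Łukasiewicz t-norm gives the supremum: min(1, 1 − 0.874 + 0.126).
1 − 0.874 + 0.126 = 0.252, so t = min(1, 0.252) = 0.252.
Check: 0.874 ⊗ 0.252 = max(0, 0.126) = 0.126 ≤ 0.126.

0.252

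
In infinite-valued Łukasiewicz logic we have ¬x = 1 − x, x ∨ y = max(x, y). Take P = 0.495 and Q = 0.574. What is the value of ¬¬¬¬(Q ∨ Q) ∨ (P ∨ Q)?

0.574

Q ∨ Q = max(0.574, 0.574) = 0.574
¬(Q ∨ Q) = 1 − 0.574 = 0.426
¬¬(Q ∨ Q) = 1 − 0.426 = 0.574
¬¬¬(Q ∨ Q) = 1 − 0.574 = 0.426
¬¬¬¬(Q ∨ Q) = 1 − 0.426 = 0.574
P ∨ Q = max(0.495, 0.574) = 0.574
¬¬¬¬(Q ∨ Q) ∨ (P ∨ Q) = max(0.574, 0.574) = 0.574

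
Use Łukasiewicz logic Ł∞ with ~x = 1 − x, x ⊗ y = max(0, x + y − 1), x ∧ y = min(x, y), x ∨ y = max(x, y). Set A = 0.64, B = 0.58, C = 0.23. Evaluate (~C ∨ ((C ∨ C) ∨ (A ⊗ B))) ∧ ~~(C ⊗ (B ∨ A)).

~C = 1 − 0.23 = 0.77
C ∨ C = max(0.23, 0.23) = 0.23
A ⊗ B = max(0, 0.64 + 0.58 − 1) = max(0, 0.22) = 0.22
(C ∨ C) ∨ (A ⊗ B) = max(0.23, 0.22) = 0.23
~C ∨ ((C ∨ C) ∨ (A ⊗ B)) = max(0.77, 0.23) = 0.77
B ∨ A = max(0.58, 0.64) = 0.64
C ⊗ (B ∨ A) = max(0, 0.23 + 0.64 − 1) = max(0, -0.13) = 0.00
~(C ⊗ (B ∨ A)) = 1 − 0.00 = 1.00
~~(C ⊗ (B ∨ A)) = 1 − 1.00 = 0.00
(~C ∨ ((C ∨ C) ∨ (A ⊗ B))) ∧ ~~(C ⊗ (B ∨ A)) = min(0.77, 0.00) = 0.00

0.00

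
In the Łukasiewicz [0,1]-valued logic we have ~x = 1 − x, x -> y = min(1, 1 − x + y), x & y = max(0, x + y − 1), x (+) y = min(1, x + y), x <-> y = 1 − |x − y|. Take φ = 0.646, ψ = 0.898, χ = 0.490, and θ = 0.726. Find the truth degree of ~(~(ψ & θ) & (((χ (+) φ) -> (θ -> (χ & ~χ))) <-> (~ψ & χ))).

ψ & θ = max(0, 0.898 + 0.726 − 1) = max(0, 0.624) = 0.624
~(ψ & θ) = 1 − 0.624 = 0.376
χ (+) φ = min(1, 0.490 + 0.646) = min(1, 1.136) = 1.000
~χ = 1 − 0.490 = 0.510
χ & ~χ = max(0, 0.490 + 0.510 − 1) = max(0, 0.000) = 0.000
θ -> (χ & ~χ) = min(1, 1 − 0.726 + 0.000) = min(1, 0.274) = 0.274
(χ (+) φ) -> (θ -> (χ & ~χ)) = min(1, 1 − 1.000 + 0.274) = min(1, 0.274) = 0.274
~ψ = 1 − 0.898 = 0.102
~ψ & χ = max(0, 0.102 + 0.490 − 1) = max(0, -0.408) = 0.000
((χ (+) φ) -> (θ -> (χ & ~χ))) <-> (~ψ & χ) = 1 − |0.274 − 0.000| = 1 − 0.274 = 0.726
~(ψ & θ) & (((χ (+) φ) -> (θ -> (χ & ~χ))) <-> (~ψ & χ)) = max(0, 0.376 + 0.726 − 1) = max(0, 0.102) = 0.102
~(~(ψ & θ) & (((χ (+) φ) -> (θ -> (χ & ~χ))) <-> (~ψ & χ))) = 1 − 0.102 = 0.898

0.898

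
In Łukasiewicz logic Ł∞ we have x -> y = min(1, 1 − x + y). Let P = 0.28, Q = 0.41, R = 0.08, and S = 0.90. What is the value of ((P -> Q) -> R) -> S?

P -> Q = min(1, 1 − 0.28 + 0.41) = min(1, 1.13) = 1.00
(P -> Q) -> R = min(1, 1 − 1.00 + 0.08) = min(1, 0.08) = 0.08
((P -> Q) -> R) -> S = min(1, 1 − 0.08 + 0.90) = min(1, 1.82) = 1.00

1.00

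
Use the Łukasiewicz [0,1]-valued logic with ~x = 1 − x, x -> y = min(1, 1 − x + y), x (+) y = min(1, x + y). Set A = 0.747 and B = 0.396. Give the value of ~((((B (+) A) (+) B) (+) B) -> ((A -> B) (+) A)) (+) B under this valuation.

0.396

B (+) A = min(1, 0.396 + 0.747) = min(1, 1.143) = 1.000
(B (+) A) (+) B = min(1, 1.000 + 0.396) = min(1, 1.396) = 1.000
((B (+) A) (+) B) (+) B = min(1, 1.000 + 0.396) = min(1, 1.396) = 1.000
A -> B = min(1, 1 − 0.747 + 0.396) = min(1, 0.649) = 0.649
(A -> B) (+) A = min(1, 0.649 + 0.747) = min(1, 1.396) = 1.000
(((B (+) A) (+) B) (+) B) -> ((A -> B) (+) A) = min(1, 1 − 1.000 + 1.000) = min(1, 1.000) = 1.000
~((((B (+) A) (+) B) (+) B) -> ((A -> B) (+) A)) = 1 − 1.000 = 0.000
~((((B (+) A) (+) B) (+) B) -> ((A -> B) (+) A)) (+) B = min(1, 0.000 + 0.396) = min(1, 0.396) = 0.396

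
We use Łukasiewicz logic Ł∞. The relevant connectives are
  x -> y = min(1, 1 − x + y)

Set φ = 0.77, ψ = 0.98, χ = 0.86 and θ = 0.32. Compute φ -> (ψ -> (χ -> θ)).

χ -> θ = min(1, 1 − 0.86 + 0.32) = min(1, 0.46) = 0.46
ψ -> (χ -> θ) = min(1, 1 − 0.98 + 0.46) = min(1, 0.48) = 0.48
φ -> (ψ -> (χ -> θ)) = min(1, 1 − 0.77 + 0.48) = min(1, 0.71) = 0.71

0.71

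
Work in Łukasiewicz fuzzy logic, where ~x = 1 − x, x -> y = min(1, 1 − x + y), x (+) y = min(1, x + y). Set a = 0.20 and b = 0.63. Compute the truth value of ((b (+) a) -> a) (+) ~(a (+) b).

0.54

b (+) a = min(1, 0.63 + 0.20) = min(1, 0.83) = 0.83
(b (+) a) -> a = min(1, 1 − 0.83 + 0.20) = min(1, 0.37) = 0.37
a (+) b = min(1, 0.20 + 0.63) = min(1, 0.83) = 0.83
~(a (+) b) = 1 − 0.83 = 0.17
((b (+) a) -> a) (+) ~(a (+) b) = min(1, 0.37 + 0.17) = min(1, 0.54) = 0.54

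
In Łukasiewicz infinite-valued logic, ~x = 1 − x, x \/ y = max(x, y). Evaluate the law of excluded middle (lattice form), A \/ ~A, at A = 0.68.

0.68

~A = 1 − 0.68 = 0.32
A \/ ~A = max(0.68, 0.32) = 0.68
(The value 0.68 < 1 shows this instance is not satisfied; not a Ł∞-tautology — its value is max(a, 1−a).)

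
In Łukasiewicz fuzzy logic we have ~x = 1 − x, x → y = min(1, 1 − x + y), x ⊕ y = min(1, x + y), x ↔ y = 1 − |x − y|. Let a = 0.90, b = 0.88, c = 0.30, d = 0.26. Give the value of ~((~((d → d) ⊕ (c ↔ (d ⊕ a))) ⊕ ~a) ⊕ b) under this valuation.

d → d = min(1, 1 − 0.26 + 0.26) = min(1, 1.00) = 1.00
d ⊕ a = min(1, 0.26 + 0.90) = min(1, 1.16) = 1.00
c ↔ (d ⊕ a) = 1 − |0.30 − 1.00| = 1 − 0.70 = 0.30
(d → d) ⊕ (c ↔ (d ⊕ a)) = min(1, 1.00 + 0.30) = min(1, 1.30) = 1.00
~((d → d) ⊕ (c ↔ (d ⊕ a))) = 1 − 1.00 = 0.00
~a = 1 − 0.90 = 0.10
~((d → d) ⊕ (c ↔ (d ⊕ a))) ⊕ ~a = min(1, 0.00 + 0.10) = min(1, 0.10) = 0.10
(~((d → d) ⊕ (c ↔ (d ⊕ a))) ⊕ ~a) ⊕ b = min(1, 0.10 + 0.88) = min(1, 0.98) = 0.98
~((~((d → d) ⊕ (c ↔ (d ⊕ a))) ⊕ ~a) ⊕ b) = 1 − 0.98 = 0.02

0.02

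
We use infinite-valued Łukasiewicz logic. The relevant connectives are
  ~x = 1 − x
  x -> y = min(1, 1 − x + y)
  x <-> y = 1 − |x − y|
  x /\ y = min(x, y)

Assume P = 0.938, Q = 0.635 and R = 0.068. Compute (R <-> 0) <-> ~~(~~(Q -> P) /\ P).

0.994

R <-> 0 = 1 − |0.068 − 0.000| = 1 − 0.068 = 0.932
Q -> P = min(1, 1 − 0.635 + 0.938) = min(1, 1.303) = 1.000
~(Q -> P) = 1 − 1.000 = 0.000
~~(Q -> P) = 1 − 0.000 = 1.000
~~(Q -> P) /\ P = min(1.000, 0.938) = 0.938
~(~~(Q -> P) /\ P) = 1 − 0.938 = 0.062
~~(~~(Q -> P) /\ P) = 1 − 0.062 = 0.938
(R <-> 0) <-> ~~(~~(Q -> P) /\ P) = 1 − |0.932 − 0.938| = 1 − 0.006 = 0.994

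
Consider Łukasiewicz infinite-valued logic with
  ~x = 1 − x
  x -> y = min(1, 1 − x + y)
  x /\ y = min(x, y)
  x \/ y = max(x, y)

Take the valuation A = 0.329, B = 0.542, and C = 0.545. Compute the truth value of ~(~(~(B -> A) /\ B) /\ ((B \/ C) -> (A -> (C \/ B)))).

0.213

B -> A = min(1, 1 − 0.542 + 0.329) = min(1, 0.787) = 0.787
~(B -> A) = 1 − 0.787 = 0.213
~(B -> A) /\ B = min(0.213, 0.542) = 0.213
~(~(B -> A) /\ B) = 1 − 0.213 = 0.787
B \/ C = max(0.542, 0.545) = 0.545
C \/ B = max(0.545, 0.542) = 0.545
A -> (C \/ B) = min(1, 1 − 0.329 + 0.545) = min(1, 1.216) = 1.000
(B \/ C) -> (A -> (C \/ B)) = min(1, 1 − 0.545 + 1.000) = min(1, 1.455) = 1.000
~(~(B -> A) /\ B) /\ ((B \/ C) -> (A -> (C \/ B))) = min(0.787, 1.000) = 0.787
~(~(~(B -> A) /\ B) /\ ((B \/ C) -> (A -> (C \/ B)))) = 1 − 0.787 = 0.213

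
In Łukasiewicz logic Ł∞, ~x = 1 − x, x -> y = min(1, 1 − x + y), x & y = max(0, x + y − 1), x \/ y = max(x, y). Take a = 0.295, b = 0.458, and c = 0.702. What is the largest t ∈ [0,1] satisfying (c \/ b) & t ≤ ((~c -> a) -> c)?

1.000

c \/ b = max(0.702, 0.458) = 0.702
So the left factor is c \/ b = 0.702.
~c = 1 − 0.702 = 0.298
~c -> a = min(1, 1 − 0.298 + 0.295) = min(1, 0.997) = 0.997
(~c -> a) -> c = min(1, 1 − 0.997 + 0.702) = min(1, 0.705) = 0.705
So the right-hand bound is (~c -> a) -> c = 0.705.
The residuum of the Łukasiewicz t-norm gives the supremum: min(1, 1 − 0.702 + 0.705).
1 − 0.702 + 0.705 = 1.003, so t = min(1, 1.003) = 1.000.
Check: 0.702 & 1.000 = max(0, 0.702) = 0.702 ≤ 0.705.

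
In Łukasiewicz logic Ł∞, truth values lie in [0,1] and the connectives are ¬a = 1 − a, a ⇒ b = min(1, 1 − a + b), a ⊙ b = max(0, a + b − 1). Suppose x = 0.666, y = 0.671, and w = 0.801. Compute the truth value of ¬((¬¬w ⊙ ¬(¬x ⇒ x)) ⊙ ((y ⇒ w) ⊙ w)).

1.000

¬w = 1 − 0.801 = 0.199
¬¬w = 1 − 0.199 = 0.801
¬x = 1 − 0.666 = 0.334
¬x ⇒ x = min(1, 1 − 0.334 + 0.666) = min(1, 1.332) = 1.000
¬(¬x ⇒ x) = 1 − 1.000 = 0.000
¬¬w ⊙ ¬(¬x ⇒ x) = max(0, 0.801 + 0.000 − 1) = max(0, -0.199) = 0.000
y ⇒ w = min(1, 1 − 0.671 + 0.801) = min(1, 1.130) = 1.000
(y ⇒ w) ⊙ w = max(0, 1.000 + 0.801 − 1) = max(0, 0.801) = 0.801
(¬¬w ⊙ ¬(¬x ⇒ x)) ⊙ ((y ⇒ w) ⊙ w) = max(0, 0.000 + 0.801 − 1) = max(0, -0.199) = 0.000
¬((¬¬w ⊙ ¬(¬x ⇒ x)) ⊙ ((y ⇒ w) ⊙ w)) = 1 − 0.000 = 1.000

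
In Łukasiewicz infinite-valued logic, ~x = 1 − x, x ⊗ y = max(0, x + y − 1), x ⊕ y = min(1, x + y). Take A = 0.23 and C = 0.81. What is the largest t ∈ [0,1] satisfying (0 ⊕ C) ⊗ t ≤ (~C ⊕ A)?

0.61

0 ⊕ C = min(1, 0.00 + 0.81) = min(1, 0.81) = 0.81
So the left factor is 0 ⊕ C = 0.81.
~C = 1 − 0.81 = 0.19
~C ⊕ A = min(1, 0.19 + 0.23) = min(1, 0.42) = 0.42
So the right-hand bound is ~C ⊕ A = 0.42.
The residuum of the Łukasiewicz t-norm gives the supremum: min(1, 1 − 0.81 + 0.42).
1 − 0.81 + 0.42 = 0.61, so t = min(1, 0.61) = 0.61.
Check: 0.81 ⊗ 0.61 = max(0, 0.42) = 0.42 ≤ 0.42.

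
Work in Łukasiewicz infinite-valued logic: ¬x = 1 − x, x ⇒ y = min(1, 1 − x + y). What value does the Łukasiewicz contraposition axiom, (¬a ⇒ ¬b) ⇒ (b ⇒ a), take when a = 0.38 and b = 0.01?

1.00

¬a = 1 − 0.38 = 0.62
¬b = 1 − 0.01 = 0.99
¬a ⇒ ¬b = min(1, 1 − 0.62 + 0.99) = min(1, 1.37) = 1.00
b ⇒ a = min(1, 1 − 0.01 + 0.38) = min(1, 1.37) = 1.00
(¬a ⇒ ¬b) ⇒ (b ⇒ a) = min(1, 1 − 1.00 + 1.00) = min(1, 1.00) = 1.00
(As expected: an axiom of Ł∞, always 1.)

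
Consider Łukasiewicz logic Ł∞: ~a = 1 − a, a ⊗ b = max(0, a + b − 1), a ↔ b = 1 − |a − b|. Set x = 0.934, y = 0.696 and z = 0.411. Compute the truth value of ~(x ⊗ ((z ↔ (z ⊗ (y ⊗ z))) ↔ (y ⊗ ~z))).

y ⊗ z = max(0, 0.696 + 0.411 − 1) = max(0, 0.107) = 0.107
z ⊗ (y ⊗ z) = max(0, 0.411 + 0.107 − 1) = max(0, -0.482) = 0.000
z ↔ (z ⊗ (y ⊗ z)) = 1 − |0.411 − 0.000| = 1 − 0.411 = 0.589
~z = 1 − 0.411 = 0.589
y ⊗ ~z = max(0, 0.696 + 0.589 − 1) = max(0, 0.285) = 0.285
(z ↔ (z ⊗ (y ⊗ z))) ↔ (y ⊗ ~z) = 1 − |0.589 − 0.285| = 1 − 0.304 = 0.696
x ⊗ ((z ↔ (z ⊗ (y ⊗ z))) ↔ (y ⊗ ~z)) = max(0, 0.934 + 0.696 − 1) = max(0, 0.630) = 0.630
~(x ⊗ ((z ↔ (z ⊗ (y ⊗ z))) ↔ (y ⊗ ~z))) = 1 − 0.630 = 0.370

0.370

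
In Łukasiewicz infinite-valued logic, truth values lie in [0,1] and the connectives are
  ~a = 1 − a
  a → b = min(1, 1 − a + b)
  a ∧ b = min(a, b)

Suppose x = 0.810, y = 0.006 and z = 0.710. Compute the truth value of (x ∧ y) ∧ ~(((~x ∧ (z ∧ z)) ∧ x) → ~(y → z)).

x ∧ y = min(0.810, 0.006) = 0.006
~x = 1 − 0.810 = 0.190
z ∧ z = min(0.710, 0.710) = 0.710
~x ∧ (z ∧ z) = min(0.190, 0.710) = 0.190
(~x ∧ (z ∧ z)) ∧ x = min(0.190, 0.810) = 0.190
y → z = min(1, 1 − 0.006 + 0.710) = min(1, 1.704) = 1.000
~(y → z) = 1 − 1.000 = 0.000
((~x ∧ (z ∧ z)) ∧ x) → ~(y → z) = min(1, 1 − 0.190 + 0.000) = min(1, 0.810) = 0.810
~(((~x ∧ (z ∧ z)) ∧ x) → ~(y → z)) = 1 − 0.810 = 0.190
(x ∧ y) ∧ ~(((~x ∧ (z ∧ z)) ∧ x) → ~(y → z)) = min(0.006, 0.190) = 0.006

0.006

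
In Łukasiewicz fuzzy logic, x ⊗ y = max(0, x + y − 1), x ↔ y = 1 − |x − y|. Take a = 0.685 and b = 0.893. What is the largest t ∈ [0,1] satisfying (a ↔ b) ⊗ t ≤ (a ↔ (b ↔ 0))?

0.630

a ↔ b = 1 − |0.685 − 0.893| = 1 − 0.208 = 0.792
So the left factor is a ↔ b = 0.792.
b ↔ 0 = 1 − |0.893 − 0.000| = 1 − 0.893 = 0.107
a ↔ (b ↔ 0) = 1 − |0.685 − 0.107| = 1 − 0.578 = 0.422
So the right-hand bound is a ↔ (b ↔ 0) = 0.422.
The residuum of the Łukasiewicz t-norm gives the supremum: min(1, 1 − 0.792 + 0.422).
1 − 0.792 + 0.422 = 0.630, so t = min(1, 0.630) = 0.630.
Check: 0.792 ⊗ 0.630 = max(0, 0.422) = 0.422 ≤ 0.422.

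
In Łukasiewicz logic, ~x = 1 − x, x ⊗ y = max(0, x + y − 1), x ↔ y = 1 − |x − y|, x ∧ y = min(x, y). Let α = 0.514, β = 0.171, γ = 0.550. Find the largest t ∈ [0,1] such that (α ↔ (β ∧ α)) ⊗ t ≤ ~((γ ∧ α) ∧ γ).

β ∧ α = min(0.171, 0.514) = 0.171
α ↔ (β ∧ α) = 1 − |0.514 − 0.171| = 1 − 0.343 = 0.657
So the left factor is α ↔ (β ∧ α) = 0.657.
γ ∧ α = min(0.550, 0.514) = 0.514
(γ ∧ α) ∧ γ = min(0.514, 0.550) = 0.514
~((γ ∧ α) ∧ γ) = 1 − 0.514 = 0.486
So the right-hand bound is ~((γ ∧ α) ∧ γ) = 0.486.
The residuum of the Łukasiewicz t-norm gives the supremum: min(1, 1 − 0.657 + 0.486).
1 − 0.657 + 0.486 = 0.829, so t = min(1, 0.829) = 0.829.
Check: 0.657 ⊗ 0.829 = max(0, 0.486) = 0.486 ≤ 0.486.

0.829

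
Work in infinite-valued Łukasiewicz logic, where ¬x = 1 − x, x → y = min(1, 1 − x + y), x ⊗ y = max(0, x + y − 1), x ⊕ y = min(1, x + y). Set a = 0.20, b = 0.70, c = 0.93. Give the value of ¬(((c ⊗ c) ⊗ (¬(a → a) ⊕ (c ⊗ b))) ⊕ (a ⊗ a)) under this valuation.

c ⊗ c = max(0, 0.93 + 0.93 − 1) = max(0, 0.86) = 0.86
a → a = min(1, 1 − 0.20 + 0.20) = min(1, 1.00) = 1.00
¬(a → a) = 1 − 1.00 = 0.00
c ⊗ b = max(0, 0.93 + 0.70 − 1) = max(0, 0.63) = 0.63
¬(a → a) ⊕ (c ⊗ b) = min(1, 0.00 + 0.63) = min(1, 0.63) = 0.63
(c ⊗ c) ⊗ (¬(a → a) ⊕ (c ⊗ b)) = max(0, 0.86 + 0.63 − 1) = max(0, 0.49) = 0.49
a ⊗ a = max(0, 0.20 + 0.20 − 1) = max(0, -0.60) = 0.00
((c ⊗ c) ⊗ (¬(a → a) ⊕ (c ⊗ b))) ⊕ (a ⊗ a) = min(1, 0.49 + 0.00) = min(1, 0.49) = 0.49
¬(((c ⊗ c) ⊗ (¬(a → a) ⊕ (c ⊗ b))) ⊕ (a ⊗ a)) = 1 − 0.49 = 0.51

0.51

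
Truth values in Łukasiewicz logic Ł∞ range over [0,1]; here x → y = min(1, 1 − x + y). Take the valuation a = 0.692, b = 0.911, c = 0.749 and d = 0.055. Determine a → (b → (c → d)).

0.703

c → d = min(1, 1 − 0.749 + 0.055) = min(1, 0.306) = 0.306
b → (c → d) = min(1, 1 − 0.911 + 0.306) = min(1, 0.395) = 0.395
a → (b → (c → d)) = min(1, 1 − 0.692 + 0.395) = min(1, 0.703) = 0.703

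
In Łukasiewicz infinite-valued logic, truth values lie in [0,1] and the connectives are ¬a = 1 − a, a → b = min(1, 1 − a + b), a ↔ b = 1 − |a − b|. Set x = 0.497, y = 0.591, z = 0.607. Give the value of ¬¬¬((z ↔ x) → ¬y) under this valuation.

z ↔ x = 1 − |0.607 − 0.497| = 1 − 0.110 = 0.890
¬y = 1 − 0.591 = 0.409
(z ↔ x) → ¬y = min(1, 1 − 0.890 + 0.409) = min(1, 0.519) = 0.519
¬((z ↔ x) → ¬y) = 1 − 0.519 = 0.481
¬¬((z ↔ x) → ¬y) = 1 − 0.481 = 0.519
¬¬¬((z ↔ x) → ¬y) = 1 − 0.519 = 0.481

0.481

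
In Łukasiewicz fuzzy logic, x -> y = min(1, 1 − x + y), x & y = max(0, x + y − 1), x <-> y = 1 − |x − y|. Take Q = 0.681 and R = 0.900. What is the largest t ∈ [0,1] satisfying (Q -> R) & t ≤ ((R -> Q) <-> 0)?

Q -> R = min(1, 1 − 0.681 + 0.900) = min(1, 1.219) = 1.000
So the left factor is Q -> R = 1.000.
R -> Q = min(1, 1 − 0.900 + 0.681) = min(1, 0.781) = 0.781
(R -> Q) <-> 0 = 1 − |0.781 − 0.000| = 1 − 0.781 = 0.219
So the right-hand bound is (R -> Q) <-> 0 = 0.219.
The residuum of the Łukasiewicz t-norm gives the supremum: min(1, 1 − 1.000 + 0.219).
1 − 1.000 + 0.219 = 0.219, so t = min(1, 0.219) = 0.219.
Check: 1.000 & 0.219 = max(0, 0.219) = 0.219 ≤ 0.219.

0.219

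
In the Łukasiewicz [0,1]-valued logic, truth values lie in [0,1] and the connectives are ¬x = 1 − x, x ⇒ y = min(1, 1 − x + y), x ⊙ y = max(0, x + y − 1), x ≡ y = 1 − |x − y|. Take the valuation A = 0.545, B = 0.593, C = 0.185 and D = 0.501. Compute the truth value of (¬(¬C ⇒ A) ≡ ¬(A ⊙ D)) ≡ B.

0.723

¬C = 1 − 0.185 = 0.815
¬C ⇒ A = min(1, 1 − 0.815 + 0.545) = min(1, 0.730) = 0.730
¬(¬C ⇒ A) = 1 − 0.730 = 0.270
A ⊙ D = max(0, 0.545 + 0.501 − 1) = max(0, 0.046) = 0.046
¬(A ⊙ D) = 1 − 0.046 = 0.954
¬(¬C ⇒ A) ≡ ¬(A ⊙ D) = 1 − |0.270 − 0.954| = 1 − 0.684 = 0.316
(¬(¬C ⇒ A) ≡ ¬(A ⊙ D)) ≡ B = 1 − |0.316 − 0.593| = 1 − 0.277 = 0.723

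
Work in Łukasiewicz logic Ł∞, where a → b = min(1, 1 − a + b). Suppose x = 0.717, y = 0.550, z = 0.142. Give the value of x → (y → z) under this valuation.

0.875

y → z = min(1, 1 − 0.550 + 0.142) = min(1, 0.592) = 0.592
x → (y → z) = min(1, 1 − 0.717 + 0.592) = min(1, 0.875) = 0.875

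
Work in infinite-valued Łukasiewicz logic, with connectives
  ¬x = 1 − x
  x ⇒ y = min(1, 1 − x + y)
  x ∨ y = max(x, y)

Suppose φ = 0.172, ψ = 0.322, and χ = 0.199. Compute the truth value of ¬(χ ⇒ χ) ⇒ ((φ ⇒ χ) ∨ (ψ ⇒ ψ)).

1.000

χ ⇒ χ = min(1, 1 − 0.199 + 0.199) = min(1, 1.000) = 1.000
¬(χ ⇒ χ) = 1 − 1.000 = 0.000
φ ⇒ χ = min(1, 1 − 0.172 + 0.199) = min(1, 1.027) = 1.000
ψ ⇒ ψ = min(1, 1 − 0.322 + 0.322) = min(1, 1.000) = 1.000
(φ ⇒ χ) ∨ (ψ ⇒ ψ) = max(1.000, 1.000) = 1.000
¬(χ ⇒ χ) ⇒ ((φ ⇒ χ) ∨ (ψ ⇒ ψ)) = min(1, 1 − 0.000 + 1.000) = min(1, 2.000) = 1.000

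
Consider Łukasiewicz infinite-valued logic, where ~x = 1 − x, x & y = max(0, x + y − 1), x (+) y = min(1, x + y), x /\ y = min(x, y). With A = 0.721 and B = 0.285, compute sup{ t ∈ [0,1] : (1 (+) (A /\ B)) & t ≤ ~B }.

0.715

A /\ B = min(0.721, 0.285) = 0.285
1 (+) (A /\ B) = min(1, 1.000 + 0.285) = min(1, 1.285) = 1.000
So the left factor is 1 (+) (A /\ B) = 1.000.
~B = 1 − 0.285 = 0.715
So the right-hand bound is ~B = 0.715.
The residuum of the Łukasiewicz t-norm gives the supremum: min(1, 1 − 1.000 + 0.715).
1 − 1.000 + 0.715 = 0.715, so t = min(1, 0.715) = 0.715.
Check: 1.000 & 0.715 = max(0, 0.715) = 0.715 ≤ 0.715.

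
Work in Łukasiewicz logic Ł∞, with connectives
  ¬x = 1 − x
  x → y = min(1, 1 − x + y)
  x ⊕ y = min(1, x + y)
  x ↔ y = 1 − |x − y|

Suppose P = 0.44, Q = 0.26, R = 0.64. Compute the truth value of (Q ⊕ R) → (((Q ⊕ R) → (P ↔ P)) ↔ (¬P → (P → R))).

Q ⊕ R = min(1, 0.26 + 0.64) = min(1, 0.90) = 0.90
P ↔ P = 1 − |0.44 − 0.44| = 1 − 0.00 = 1.00
(Q ⊕ R) → (P ↔ P) = min(1, 1 − 0.90 + 1.00) = min(1, 1.10) = 1.00
¬P = 1 − 0.44 = 0.56
P → R = min(1, 1 − 0.44 + 0.64) = min(1, 1.20) = 1.00
¬P → (P → R) = min(1, 1 − 0.56 + 1.00) = min(1, 1.44) = 1.00
((Q ⊕ R) → (P ↔ P)) ↔ (¬P → (P → R)) = 1 − |1.00 − 1.00| = 1 − 0.00 = 1.00
(Q ⊕ R) → (((Q ⊕ R) → (P ↔ P)) ↔ (¬P → (P → R))) = min(1, 1 − 0.90 + 1.00) = min(1, 1.10) = 1.00

1.00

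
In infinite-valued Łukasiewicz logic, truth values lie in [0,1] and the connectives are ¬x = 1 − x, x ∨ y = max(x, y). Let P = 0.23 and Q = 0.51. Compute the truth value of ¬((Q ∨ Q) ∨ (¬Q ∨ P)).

Q ∨ Q = max(0.51, 0.51) = 0.51
¬Q = 1 − 0.51 = 0.49
¬Q ∨ P = max(0.49, 0.23) = 0.49
(Q ∨ Q) ∨ (¬Q ∨ P) = max(0.51, 0.49) = 0.51
¬((Q ∨ Q) ∨ (¬Q ∨ P)) = 1 − 0.51 = 0.49

0.49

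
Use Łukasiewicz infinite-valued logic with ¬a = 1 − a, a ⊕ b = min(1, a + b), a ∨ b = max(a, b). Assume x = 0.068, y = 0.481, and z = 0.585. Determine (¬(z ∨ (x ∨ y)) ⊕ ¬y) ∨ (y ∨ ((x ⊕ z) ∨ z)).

0.934

x ∨ y = max(0.068, 0.481) = 0.481
z ∨ (x ∨ y) = max(0.585, 0.481) = 0.585
¬(z ∨ (x ∨ y)) = 1 − 0.585 = 0.415
¬y = 1 − 0.481 = 0.519
¬(z ∨ (x ∨ y)) ⊕ ¬y = min(1, 0.415 + 0.519) = min(1, 0.934) = 0.934
x ⊕ z = min(1, 0.068 + 0.585) = min(1, 0.653) = 0.653
(x ⊕ z) ∨ z = max(0.653, 0.585) = 0.653
y ∨ ((x ⊕ z) ∨ z) = max(0.481, 0.653) = 0.653
(¬(z ∨ (x ∨ y)) ⊕ ¬y) ∨ (y ∨ ((x ⊕ z) ∨ z)) = max(0.934, 0.653) = 0.934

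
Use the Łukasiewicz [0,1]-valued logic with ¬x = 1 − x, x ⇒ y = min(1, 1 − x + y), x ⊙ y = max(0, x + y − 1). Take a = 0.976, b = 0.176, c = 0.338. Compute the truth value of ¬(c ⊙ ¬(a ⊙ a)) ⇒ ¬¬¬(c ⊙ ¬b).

a ⊙ a = max(0, 0.976 + 0.976 − 1) = max(0, 0.952) = 0.952
¬(a ⊙ a) = 1 − 0.952 = 0.048
c ⊙ ¬(a ⊙ a) = max(0, 0.338 + 0.048 − 1) = max(0, -0.614) = 0.000
¬(c ⊙ ¬(a ⊙ a)) = 1 − 0.000 = 1.000
¬b = 1 − 0.176 = 0.824
c ⊙ ¬b = max(0, 0.338 + 0.824 − 1) = max(0, 0.162) = 0.162
¬(c ⊙ ¬b) = 1 − 0.162 = 0.838
¬¬(c ⊙ ¬b) = 1 − 0.838 = 0.162
¬¬¬(c ⊙ ¬b) = 1 − 0.162 = 0.838
¬(c ⊙ ¬(a ⊙ a)) ⇒ ¬¬¬(c ⊙ ¬b) = min(1, 1 − 1.000 + 0.838) = min(1, 0.838) = 0.838

0.838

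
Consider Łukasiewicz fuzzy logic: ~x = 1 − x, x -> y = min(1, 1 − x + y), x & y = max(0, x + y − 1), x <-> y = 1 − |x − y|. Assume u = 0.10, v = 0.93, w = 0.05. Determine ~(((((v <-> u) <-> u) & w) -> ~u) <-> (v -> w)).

0.88

v <-> u = 1 − |0.93 − 0.10| = 1 − 0.83 = 0.17
(v <-> u) <-> u = 1 − |0.17 − 0.10| = 1 − 0.07 = 0.93
((v <-> u) <-> u) & w = max(0, 0.93 + 0.05 − 1) = max(0, -0.02) = 0.00
~u = 1 − 0.10 = 0.90
(((v <-> u) <-> u) & w) -> ~u = min(1, 1 − 0.00 + 0.90) = min(1, 1.90) = 1.00
v -> w = min(1, 1 − 0.93 + 0.05) = min(1, 0.12) = 0.12
((((v <-> u) <-> u) & w) -> ~u) <-> (v -> w) = 1 − |1.00 − 0.12| = 1 − 0.88 = 0.12
~(((((v <-> u) <-> u) & w) -> ~u) <-> (v -> w)) = 1 − 0.12 = 0.88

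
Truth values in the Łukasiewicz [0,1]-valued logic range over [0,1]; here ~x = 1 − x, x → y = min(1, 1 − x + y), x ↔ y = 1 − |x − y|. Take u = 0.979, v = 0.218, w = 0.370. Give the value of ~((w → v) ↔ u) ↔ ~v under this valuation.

w → v = min(1, 1 − 0.370 + 0.218) = min(1, 0.848) = 0.848
(w → v) ↔ u = 1 − |0.848 − 0.979| = 1 − 0.131 = 0.869
~((w → v) ↔ u) = 1 − 0.869 = 0.131
~v = 1 − 0.218 = 0.782
~((w → v) ↔ u) ↔ ~v = 1 − |0.131 − 0.782| = 1 − 0.651 = 0.349

0.349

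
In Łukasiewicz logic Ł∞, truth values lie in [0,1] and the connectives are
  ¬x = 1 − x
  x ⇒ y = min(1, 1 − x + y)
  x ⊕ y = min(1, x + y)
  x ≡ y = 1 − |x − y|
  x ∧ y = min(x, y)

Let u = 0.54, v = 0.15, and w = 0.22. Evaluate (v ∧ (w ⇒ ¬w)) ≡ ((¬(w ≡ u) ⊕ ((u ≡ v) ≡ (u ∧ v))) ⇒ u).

¬w = 1 − 0.22 = 0.78
w ⇒ ¬w = min(1, 1 − 0.22 + 0.78) = min(1, 1.56) = 1.00
v ∧ (w ⇒ ¬w) = min(0.15, 1.00) = 0.15
w ≡ u = 1 − |0.22 − 0.54| = 1 − 0.32 = 0.68
¬(w ≡ u) = 1 − 0.68 = 0.32
u ≡ v = 1 − |0.54 − 0.15| = 1 − 0.39 = 0.61
u ∧ v = min(0.54, 0.15) = 0.15
(u ≡ v) ≡ (u ∧ v) = 1 − |0.61 − 0.15| = 1 − 0.46 = 0.54
¬(w ≡ u) ⊕ ((u ≡ v) ≡ (u ∧ v)) = min(1, 0.32 + 0.54) = min(1, 0.86) = 0.86
(¬(w ≡ u) ⊕ ((u ≡ v) ≡ (u ∧ v))) ⇒ u = min(1, 1 − 0.86 + 0.54) = min(1, 0.68) = 0.68
(v ∧ (w ⇒ ¬w)) ≡ ((¬(w ≡ u) ⊕ ((u ≡ v) ≡ (u ∧ v))) ⇒ u) = 1 − |0.15 − 0.68| = 1 − 0.53 = 0.47

0.47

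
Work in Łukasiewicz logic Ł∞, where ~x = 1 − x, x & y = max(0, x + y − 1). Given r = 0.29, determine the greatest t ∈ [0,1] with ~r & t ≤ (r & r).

~r = 1 − 0.29 = 0.71
So the left factor is ~r = 0.71.
r & r = max(0, 0.29 + 0.29 − 1) = max(0, -0.42) = 0.00
So the right-hand bound is r & r = 0.00.
The residuum of the Łukasiewicz t-norm gives the supremum: min(1, 1 − 0.71 + 0.00).
1 − 0.71 + 0.00 = 0.29, so t = min(1, 0.29) = 0.29.
Check: 0.71 & 0.29 = max(0, 0.00) = 0.00 ≤ 0.00.

0.29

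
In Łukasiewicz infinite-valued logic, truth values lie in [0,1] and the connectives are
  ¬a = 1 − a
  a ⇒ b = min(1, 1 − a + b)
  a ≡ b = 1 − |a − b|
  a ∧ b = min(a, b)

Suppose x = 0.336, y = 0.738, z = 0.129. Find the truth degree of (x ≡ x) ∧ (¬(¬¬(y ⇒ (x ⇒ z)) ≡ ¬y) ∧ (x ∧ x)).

x ≡ x = 1 − |0.336 − 0.336| = 1 − 0.000 = 1.000
x ⇒ z = min(1, 1 − 0.336 + 0.129) = min(1, 0.793) = 0.793
y ⇒ (x ⇒ z) = min(1, 1 − 0.738 + 0.793) = min(1, 1.055) = 1.000
¬(y ⇒ (x ⇒ z)) = 1 − 1.000 = 0.000
¬¬(y ⇒ (x ⇒ z)) = 1 − 0.000 = 1.000
¬y = 1 − 0.738 = 0.262
¬¬(y ⇒ (x ⇒ z)) ≡ ¬y = 1 − |1.000 − 0.262| = 1 − 0.738 = 0.262
¬(¬¬(y ⇒ (x ⇒ z)) ≡ ¬y) = 1 − 0.262 = 0.738
x ∧ x = min(0.336, 0.336) = 0.336
¬(¬¬(y ⇒ (x ⇒ z)) ≡ ¬y) ∧ (x ∧ x) = min(0.738, 0.336) = 0.336
(x ≡ x) ∧ (¬(¬¬(y ⇒ (x ⇒ z)) ≡ ¬y) ∧ (x ∧ x)) = min(1.000, 0.336) = 0.336

0.336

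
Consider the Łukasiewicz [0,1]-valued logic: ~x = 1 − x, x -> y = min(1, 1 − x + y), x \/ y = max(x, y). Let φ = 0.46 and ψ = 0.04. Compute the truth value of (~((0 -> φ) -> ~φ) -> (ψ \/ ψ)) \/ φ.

0 -> φ = min(1, 1 − 0.00 + 0.46) = min(1, 1.46) = 1.00
~φ = 1 − 0.46 = 0.54
(0 -> φ) -> ~φ = min(1, 1 − 1.00 + 0.54) = min(1, 0.54) = 0.54
~((0 -> φ) -> ~φ) = 1 − 0.54 = 0.46
ψ \/ ψ = max(0.04, 0.04) = 0.04
~((0 -> φ) -> ~φ) -> (ψ \/ ψ) = min(1, 1 − 0.46 + 0.04) = min(1, 0.58) = 0.58
(~((0 -> φ) -> ~φ) -> (ψ \/ ψ)) \/ φ = max(0.58, 0.46) = 0.58

0.58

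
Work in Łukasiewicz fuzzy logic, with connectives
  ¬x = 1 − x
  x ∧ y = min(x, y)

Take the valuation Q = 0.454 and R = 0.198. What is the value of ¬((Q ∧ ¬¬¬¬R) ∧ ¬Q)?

0.802

¬R = 1 − 0.198 = 0.802
¬¬R = 1 − 0.802 = 0.198
¬¬¬R = 1 − 0.198 = 0.802
¬¬¬¬R = 1 − 0.802 = 0.198
Q ∧ ¬¬¬¬R = min(0.454, 0.198) = 0.198
¬Q = 1 − 0.454 = 0.546
(Q ∧ ¬¬¬¬R) ∧ ¬Q = min(0.198, 0.546) = 0.198
¬((Q ∧ ¬¬¬¬R) ∧ ¬Q) = 1 − 0.198 = 0.802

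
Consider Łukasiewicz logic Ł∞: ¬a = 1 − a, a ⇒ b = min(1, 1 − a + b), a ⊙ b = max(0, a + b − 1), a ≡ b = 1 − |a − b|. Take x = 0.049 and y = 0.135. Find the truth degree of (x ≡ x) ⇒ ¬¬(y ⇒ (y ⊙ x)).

0.865

x ≡ x = 1 − |0.049 − 0.049| = 1 − 0.000 = 1.000
y ⊙ x = max(0, 0.135 + 0.049 − 1) = max(0, -0.816) = 0.000
y ⇒ (y ⊙ x) = min(1, 1 − 0.135 + 0.000) = min(1, 0.865) = 0.865
¬(y ⇒ (y ⊙ x)) = 1 − 0.865 = 0.135
¬¬(y ⇒ (y ⊙ x)) = 1 − 0.135 = 0.865
(x ≡ x) ⇒ ¬¬(y ⇒ (y ⊙ x)) = min(1, 1 − 1.000 + 0.865) = min(1, 0.865) = 0.865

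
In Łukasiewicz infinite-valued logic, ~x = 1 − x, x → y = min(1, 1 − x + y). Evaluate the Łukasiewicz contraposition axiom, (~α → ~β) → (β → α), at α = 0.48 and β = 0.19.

1.00

~α = 1 − 0.48 = 0.52
~β = 1 − 0.19 = 0.81
~α → ~β = min(1, 1 − 0.52 + 0.81) = min(1, 1.29) = 1.00
β → α = min(1, 1 − 0.19 + 0.48) = min(1, 1.29) = 1.00
(~α → ~β) → (β → α) = min(1, 1 − 1.00 + 1.00) = min(1, 1.00) = 1.00
(As expected: an axiom of Ł∞, always 1.)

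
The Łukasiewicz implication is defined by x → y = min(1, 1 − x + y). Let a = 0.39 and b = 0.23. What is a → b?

a → b = min(1, 1 − 0.39 + 0.23) = min(1, 0.84) = 0.84
For comparison, the Gödel implication (1 if x ≤ y else y) would give 0.23.

0.84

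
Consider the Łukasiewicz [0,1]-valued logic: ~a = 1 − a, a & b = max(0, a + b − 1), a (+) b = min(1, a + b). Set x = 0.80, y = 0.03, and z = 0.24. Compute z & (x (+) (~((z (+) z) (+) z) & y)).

0.04

z (+) z = min(1, 0.24 + 0.24) = min(1, 0.48) = 0.48
(z (+) z) (+) z = min(1, 0.48 + 0.24) = min(1, 0.72) = 0.72
~((z (+) z) (+) z) = 1 − 0.72 = 0.28
~((z (+) z) (+) z) & y = max(0, 0.28 + 0.03 − 1) = max(0, -0.69) = 0.00
x (+) (~((z (+) z) (+) z) & y) = min(1, 0.80 + 0.00) = min(1, 0.80) = 0.80
z & (x (+) (~((z (+) z) (+) z) & y)) = max(0, 0.24 + 0.80 − 1) = max(0, 0.04) = 0.04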